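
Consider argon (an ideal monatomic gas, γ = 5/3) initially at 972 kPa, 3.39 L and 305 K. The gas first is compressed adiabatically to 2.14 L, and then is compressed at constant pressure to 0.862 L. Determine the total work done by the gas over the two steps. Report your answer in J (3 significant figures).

Step 1 (adiabatic): W = (P₁V₁ − P₂V₂)/(γ−1) = (3295 − 4478)/0.667 = -1774 J.
After step 1: P = 2092 kPa, V = 2.14 L, T = 414.5 K.
Step 2 (isobaric): W = PΔV = (2092 kPa)(0.862 − 2.14 L) = -2674 J.
W_total = -1774 − 2674 = -4448 J.

W_total ≈ -4450 J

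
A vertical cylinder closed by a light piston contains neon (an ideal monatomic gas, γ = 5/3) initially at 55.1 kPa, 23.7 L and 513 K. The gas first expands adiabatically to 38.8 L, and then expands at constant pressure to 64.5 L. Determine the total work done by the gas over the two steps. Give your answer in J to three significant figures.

Step 1 (adiabatic): W = (P₁V₁ − P₂V₂)/(γ−1) = (1306 − 940.1)/0.667 = 548.6 J.
After step 1: P = 24.23 kPa, V = 38.8 L, T = 369.3 K.
Step 2 (isobaric): W = PΔV = (24.23 kPa)(64.5 − 38.8 L) = 622.7 J.
W_total = 548.6 + 622.7 = 1171 J.

W_total ≈ 1170 J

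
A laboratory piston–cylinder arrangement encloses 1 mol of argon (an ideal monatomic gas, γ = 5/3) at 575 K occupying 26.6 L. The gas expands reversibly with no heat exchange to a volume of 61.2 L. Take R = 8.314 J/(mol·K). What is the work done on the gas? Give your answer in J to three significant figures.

W ≈ -3060 J

Adiabatic: TV^(γ−1) = const with γ = 5/3.
T₂ = T₁ (V₁/V₂)^(γ−1) = 575 × (26.6/61.2)^0.667 = 575 × 0.5738 = 329.9 K.
W_by = nCᵥ(T₁ − T₂) = (1)(12.47)(575 − 329.9) = 3056 J.
Work on gas = −W_by = -3056 J.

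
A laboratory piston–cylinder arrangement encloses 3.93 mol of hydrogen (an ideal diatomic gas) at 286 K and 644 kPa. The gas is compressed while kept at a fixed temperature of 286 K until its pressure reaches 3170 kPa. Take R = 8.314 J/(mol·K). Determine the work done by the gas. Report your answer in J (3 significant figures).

Isothermal process: W = nRT ln(V₂/V₁) = nRT ln(P₁/P₂).
W = (3.93)(8.314)(286) × ln(644/3170)
  = 9345 × ln(0.2032) = 9345 × -1.594
W_by_gas = -14894 J.

W ≈ -14900 J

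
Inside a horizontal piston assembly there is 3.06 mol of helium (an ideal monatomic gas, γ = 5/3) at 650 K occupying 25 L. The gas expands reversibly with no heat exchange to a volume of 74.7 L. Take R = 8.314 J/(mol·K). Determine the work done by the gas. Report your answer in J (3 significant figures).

Adiabatic: TV^(γ−1) = const with γ = 5/3.
T₂ = T₁ (V₁/V₂)^(γ−1) = 650 × (25/74.7)^0.667 = 650 × 0.482 = 313.3 K.
W_by = nCᵥ(T₁ − T₂) = (3.06)(12.47)(650 − 313.3) = 12848 J.

W ≈ 12800 J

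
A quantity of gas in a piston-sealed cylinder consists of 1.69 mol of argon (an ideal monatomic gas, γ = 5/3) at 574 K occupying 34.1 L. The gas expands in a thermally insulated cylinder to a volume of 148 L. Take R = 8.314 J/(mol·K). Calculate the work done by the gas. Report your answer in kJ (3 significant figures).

Adiabatic: TV^(γ−1) = const with γ = 5/3.
T₂ = T₁ (V₁/V₂)^(γ−1) = 574 × (34.1/148)^0.667 = 574 × 0.3758 = 215.7 K.
W_by = nCᵥ(T₁ − T₂) = (1.69)(12.47)(574 − 215.7) = 7551 J.

W ≈ 7.55 kJ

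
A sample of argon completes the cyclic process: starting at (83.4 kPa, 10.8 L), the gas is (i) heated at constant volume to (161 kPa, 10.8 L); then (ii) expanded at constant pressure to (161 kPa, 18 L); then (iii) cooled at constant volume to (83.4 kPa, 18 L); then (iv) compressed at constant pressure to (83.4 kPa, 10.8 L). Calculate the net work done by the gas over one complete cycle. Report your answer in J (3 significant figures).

W_net ≈ 559 J

Constant-volume legs do no work.
W(ii) = (161)(18 − 10.8) = 1159 J; W(iv) = (83.4)(10.8 − 18) = -600.5 J.
W_net = 1159 − 600.5 = 558.7 J (the clockwise enclosed area).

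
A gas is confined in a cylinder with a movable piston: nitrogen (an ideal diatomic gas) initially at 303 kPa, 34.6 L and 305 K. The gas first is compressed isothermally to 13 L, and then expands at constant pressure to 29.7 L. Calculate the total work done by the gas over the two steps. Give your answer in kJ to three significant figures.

Step 1 (isothermal): W = P₁V₁ ln(V₂/V₁) = (10484) ln(13/34.6) = -10263 J.
After step 1: P = 806.4 kPa, V = 13 L, T = 305 K.
Step 2 (isobaric): W = PΔV = (806.4 kPa)(29.7 − 13 L) = 13468 J.
W_total = -10263 + 13468 = 3205 J.

W_total ≈ 3.21 kJ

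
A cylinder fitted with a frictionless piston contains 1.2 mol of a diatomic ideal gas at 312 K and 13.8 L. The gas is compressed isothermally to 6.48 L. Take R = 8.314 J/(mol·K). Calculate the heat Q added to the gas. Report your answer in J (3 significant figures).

Isothermal ⇒ ΔU = 0, so Q = W = nRT ln(V₂/V₁).
Q = (1.2)(8.314)(312) ln(6.48/13.8) = 3113 × -0.7559 = -2353 J.

Q ≈ -2350 J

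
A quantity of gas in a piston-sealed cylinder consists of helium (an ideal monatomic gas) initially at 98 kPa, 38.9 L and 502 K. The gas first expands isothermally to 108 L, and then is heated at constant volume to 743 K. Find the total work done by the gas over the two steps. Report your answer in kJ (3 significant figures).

Step 1 (isothermal): W = P₁V₁ ln(V₂/V₁) = (3812) ln(108/38.9) = 3893 J.
Step 2 (isochoric): W = 0 (constant volume).
W_total = 3893 + 0 = 3893 J.

W_total ≈ 3.89 kJ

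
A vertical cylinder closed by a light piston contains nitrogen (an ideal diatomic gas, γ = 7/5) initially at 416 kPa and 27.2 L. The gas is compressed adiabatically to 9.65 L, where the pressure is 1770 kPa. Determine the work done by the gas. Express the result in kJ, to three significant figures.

W ≈ -14.4 kJ

Adiabatic: W = (P₁V₁ − P₂V₂)/(γ − 1) with γ = 7/5.
P₁V₁ = 11315 J, P₂V₂ = 17080 J.
W = (11315 − 17080) / 0.4 = -14413 J.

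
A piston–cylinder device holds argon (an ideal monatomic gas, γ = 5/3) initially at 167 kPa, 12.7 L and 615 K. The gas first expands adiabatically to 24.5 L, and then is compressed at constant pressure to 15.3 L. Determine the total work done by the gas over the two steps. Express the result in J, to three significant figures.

W_total ≈ 615 J

Step 1 (adiabatic): W = (P₁V₁ − P₂V₂)/(γ−1) = (2121 − 1369)/0.667 = 1128 J.
After step 1: P = 55.86 kPa, V = 24.5 L, T = 396.9 K.
Step 2 (isobaric): W = PΔV = (55.86 kPa)(15.3 − 24.5 L) = -513.9 J.
W_total = 1128 − 513.9 = 614.5 J.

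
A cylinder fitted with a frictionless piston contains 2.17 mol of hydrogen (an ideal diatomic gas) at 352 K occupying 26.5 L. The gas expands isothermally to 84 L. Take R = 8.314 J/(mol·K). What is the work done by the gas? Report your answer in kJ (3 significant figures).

Isothermal: W = nRT ln(V₂/V₁).
W = (2.17)(8.314)(352) × ln(84/26.5)
  = 6351 × 1.154
W_by_gas = 7326 J.

W ≈ 7.33 kJ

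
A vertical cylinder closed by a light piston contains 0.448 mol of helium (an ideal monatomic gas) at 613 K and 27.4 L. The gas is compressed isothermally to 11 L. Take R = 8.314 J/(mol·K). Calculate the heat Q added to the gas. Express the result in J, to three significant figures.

Isothermal ⇒ ΔU = 0, so Q = W = nRT ln(V₂/V₁).
Q = (0.448)(8.314)(613) ln(11/27.4) = 2283 × -0.9126 = -2084 J.

Q ≈ -2080 J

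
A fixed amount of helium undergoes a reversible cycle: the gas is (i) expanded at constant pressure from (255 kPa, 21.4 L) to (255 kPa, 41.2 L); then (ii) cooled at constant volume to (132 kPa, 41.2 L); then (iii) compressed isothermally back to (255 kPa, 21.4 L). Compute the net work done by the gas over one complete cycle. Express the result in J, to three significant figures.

W_net ≈ 1490 J

Leg (i): W = PΔV = (255)(41.2 − 21.4) = 5049 J.
Leg (ii): W = 0.
Leg (iii): W = PᵢVᵢ ln(V_f/Vᵢ) = (5438) ln(21.4/41.2) = -3562 J.
W_net = 5049 − 3562 = 1487 J.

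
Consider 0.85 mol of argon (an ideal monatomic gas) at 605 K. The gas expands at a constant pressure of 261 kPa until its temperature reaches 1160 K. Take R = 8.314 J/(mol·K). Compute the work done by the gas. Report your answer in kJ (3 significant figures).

Isobaric: W = P ΔV = nR ΔT.
W = (0.85)(8.314)(1160 − 605) = 3922 J.

W ≈ 3.92 kJ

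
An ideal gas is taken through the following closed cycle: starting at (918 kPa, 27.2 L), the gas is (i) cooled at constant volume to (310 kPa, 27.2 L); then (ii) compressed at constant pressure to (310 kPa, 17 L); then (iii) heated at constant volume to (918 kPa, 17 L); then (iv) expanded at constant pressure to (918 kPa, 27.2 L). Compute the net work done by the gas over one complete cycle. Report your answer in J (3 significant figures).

W_net ≈ 6200 J

Constant-volume legs do no work.
W(ii) = (310)(17 − 27.2) = -3162 J; W(iv) = (918)(27.2 − 17) = 9364 J.
W_net = -3162 + 9364 = 6202 J (the clockwise enclosed area).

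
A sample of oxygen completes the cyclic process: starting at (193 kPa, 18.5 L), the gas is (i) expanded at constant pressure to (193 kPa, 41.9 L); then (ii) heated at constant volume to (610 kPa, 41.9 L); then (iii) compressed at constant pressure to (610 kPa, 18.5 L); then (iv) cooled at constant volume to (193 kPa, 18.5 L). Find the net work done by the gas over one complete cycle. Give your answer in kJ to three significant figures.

Constant-volume legs do no work.
W(i) = (193)(41.9 − 18.5) = 4516 J; W(iii) = (610)(18.5 − 41.9) = -14274 J.
W_net = 4516 − 14274 = -9758 J (the counter-clockwise enclosed area).

W_net ≈ -9.76 kJ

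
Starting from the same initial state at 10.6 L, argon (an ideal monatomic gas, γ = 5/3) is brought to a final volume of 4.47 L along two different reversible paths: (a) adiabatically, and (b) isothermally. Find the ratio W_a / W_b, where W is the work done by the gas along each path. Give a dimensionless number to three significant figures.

Path (a) adiabatic: W = P₁V₁(1 − (V₁/V₂)^(γ−1))/(γ−1) → W_a/(P₁V₁) = -1.167.
Path (b) isothermal: W = P₁V₁ ln(V₂/V₁) → W_b/(P₁V₁) = -0.8635.
W_a / W_b = -1.167 / -0.8635 = 1.352.

W_a / W_b ≈ 1.35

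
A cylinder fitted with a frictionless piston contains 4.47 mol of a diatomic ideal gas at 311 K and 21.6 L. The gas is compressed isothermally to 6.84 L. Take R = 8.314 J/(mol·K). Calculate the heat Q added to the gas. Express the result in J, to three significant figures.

Q ≈ -13300 J

Isothermal ⇒ ΔU = 0, so Q = W = nRT ln(V₂/V₁).
Q = (4.47)(8.314)(311) ln(6.84/21.6) = 11558 × -1.15 = -13290 J.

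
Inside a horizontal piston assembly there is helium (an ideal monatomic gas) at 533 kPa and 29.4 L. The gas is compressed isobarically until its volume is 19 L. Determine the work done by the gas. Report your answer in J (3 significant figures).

W ≈ -5540 J

Isobaric: W = P ΔV.
W = (533 kPa)(19 − 29.4 L) = (533)(-10.4) = -5543 J.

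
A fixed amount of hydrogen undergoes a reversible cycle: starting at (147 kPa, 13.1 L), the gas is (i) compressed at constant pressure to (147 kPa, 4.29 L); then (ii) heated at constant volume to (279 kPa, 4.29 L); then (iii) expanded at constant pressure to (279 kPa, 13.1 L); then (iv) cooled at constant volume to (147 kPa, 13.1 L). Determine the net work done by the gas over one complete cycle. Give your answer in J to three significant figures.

W_net ≈ 1160 J

Constant-volume legs do no work.
W(i) = (147)(4.29 − 13.1) = -1295 J; W(iii) = (279)(13.1 − 4.29) = 2458 J.
W_net = -1295 + 2458 = 1163 J (the clockwise enclosed area).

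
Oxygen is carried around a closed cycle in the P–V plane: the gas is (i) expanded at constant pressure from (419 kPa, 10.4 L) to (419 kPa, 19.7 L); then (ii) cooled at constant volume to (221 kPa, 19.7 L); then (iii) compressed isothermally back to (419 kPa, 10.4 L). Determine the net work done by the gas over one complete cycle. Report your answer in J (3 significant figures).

W_net ≈ 1120 J

Leg (i): W = PΔV = (419)(19.7 − 10.4) = 3897 J.
Leg (ii): W = 0.
Leg (iii): W = PᵢVᵢ ln(V_f/Vᵢ) = (4354) ln(10.4/19.7) = -2781 J.
W_net = 3897 − 2781 = 1116 J.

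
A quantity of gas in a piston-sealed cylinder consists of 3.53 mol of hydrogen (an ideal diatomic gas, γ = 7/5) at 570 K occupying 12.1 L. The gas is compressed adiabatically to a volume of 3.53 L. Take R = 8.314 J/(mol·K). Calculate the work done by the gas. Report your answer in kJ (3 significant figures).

Adiabatic: TV^(γ−1) = const with γ = 7/5.
T₂ = T₁ (V₁/V₂)^(γ−1) = 570 × (12.1/3.53)^0.4 = 570 × 1.637 = 933 K.
W_by = nCᵥ(T₁ − T₂) = (3.53)(20.79)(570 − 933) = -26633 J.

W ≈ -26.6 kJ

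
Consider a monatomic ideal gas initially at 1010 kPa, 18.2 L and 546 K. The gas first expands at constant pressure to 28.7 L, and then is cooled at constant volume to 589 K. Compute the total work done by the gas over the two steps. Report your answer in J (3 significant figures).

W_total ≈ 10600 J

Step 1 (isobaric): W = PΔV = (1010 kPa)(28.7 − 18.2 L) = 10605 J.
Step 2 (isochoric): W = 0 (constant volume).
W_total = 10605 + 0 = 10605 J.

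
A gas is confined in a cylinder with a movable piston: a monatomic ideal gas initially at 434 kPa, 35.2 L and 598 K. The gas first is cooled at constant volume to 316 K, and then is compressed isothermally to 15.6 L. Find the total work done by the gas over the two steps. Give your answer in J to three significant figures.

W_total ≈ -6570 J

Step 1 (isochoric): W = 0 (constant volume).
After step 1: P = 229.3 kPa (V unchanged).
Step 2 (isothermal): W = P₁V₁ ln(V₂/V₁) = (8073) ln(15.6/35.2) = -6569 J.
W_total = 0 − 6569 = -6569 J.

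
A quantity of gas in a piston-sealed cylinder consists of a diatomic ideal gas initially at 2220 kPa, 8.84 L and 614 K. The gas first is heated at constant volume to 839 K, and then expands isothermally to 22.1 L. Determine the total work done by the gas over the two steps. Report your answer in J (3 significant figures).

W_total ≈ 24600 J

Step 1 (isochoric): W = 0 (constant volume).
After step 1: P = 3034 kPa (V unchanged).
Step 2 (isothermal): W = P₁V₁ ln(V₂/V₁) = (26816) ln(22.1/8.84) = 24572 J.
W_total = 0 + 24572 = 24572 J.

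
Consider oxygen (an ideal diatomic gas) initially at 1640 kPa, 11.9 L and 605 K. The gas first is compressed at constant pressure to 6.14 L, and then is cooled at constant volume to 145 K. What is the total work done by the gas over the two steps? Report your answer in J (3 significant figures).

Step 1 (isobaric): W = PΔV = (1640 kPa)(6.14 − 11.9 L) = -9446 J.
Step 2 (isochoric): W = 0 (constant volume).
W_total = -9446 + 0 = -9446 J.

W_total ≈ -9450 J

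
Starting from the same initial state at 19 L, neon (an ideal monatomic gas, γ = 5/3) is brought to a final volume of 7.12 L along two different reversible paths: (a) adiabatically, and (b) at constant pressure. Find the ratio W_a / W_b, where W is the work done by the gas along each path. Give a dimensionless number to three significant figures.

W_a / W_b ≈ 2.22

Path (a) adiabatic: W = P₁V₁(1 − (V₁/V₂)^(γ−1))/(γ−1) → W_a/(P₁V₁) = -1.386.
Path (b) isobaric: W = P₁(V₂ − V₁) → W_b/(P₁V₁) = -0.6253.
W_a / W_b = -1.386 / -0.6253 = 2.216.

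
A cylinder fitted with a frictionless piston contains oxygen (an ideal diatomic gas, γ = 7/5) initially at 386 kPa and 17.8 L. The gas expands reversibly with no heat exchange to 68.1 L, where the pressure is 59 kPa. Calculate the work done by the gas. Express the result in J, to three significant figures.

W ≈ 7130 J

Adiabatic: W = (P₁V₁ − P₂V₂)/(γ − 1) with γ = 7/5.
P₁V₁ = 6871 J, P₂V₂ = 4018 J.
W = (6871 − 4018) / 0.4 = 7132 J.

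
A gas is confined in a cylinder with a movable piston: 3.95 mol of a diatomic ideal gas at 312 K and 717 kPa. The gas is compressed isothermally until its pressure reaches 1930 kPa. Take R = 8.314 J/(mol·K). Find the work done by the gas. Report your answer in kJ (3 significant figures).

Isothermal process: W = nRT ln(V₂/V₁) = nRT ln(P₁/P₂).
W = (3.95)(8.314)(312) × ln(717/1930)
  = 10246 × ln(0.3715) = 10246 × -0.9902
W_by_gas = -10146 J.

W ≈ -10.1 kJ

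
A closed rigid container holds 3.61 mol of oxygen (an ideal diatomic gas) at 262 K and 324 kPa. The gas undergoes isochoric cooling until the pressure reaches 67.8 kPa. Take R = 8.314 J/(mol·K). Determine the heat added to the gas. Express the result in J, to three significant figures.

Q ≈ -15500 J

Constant volume ⇒ W = 0, so Q = ΔU = nCᵥΔT with Cᵥ = 5R/2 = 20.79 J/(mol·K).
At constant V, T₂/T₁ = P₂/P₁ ⇒ ΔT = T₁(P₂/P₁ − 1) = 262·(67.8/324 − 1) = -207.2 K.
ΔU = (3.61)(20.79)(-207.2) = -15545 J.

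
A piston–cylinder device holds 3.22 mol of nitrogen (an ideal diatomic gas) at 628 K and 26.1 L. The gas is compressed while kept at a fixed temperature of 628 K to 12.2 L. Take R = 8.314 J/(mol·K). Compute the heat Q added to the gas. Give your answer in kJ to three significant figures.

Isothermal ⇒ ΔU = 0, so Q = W = nRT ln(V₂/V₁).
Q = (3.22)(8.314)(628) ln(12.2/26.1) = 16812 × -0.7605 = -12786 J.

Q ≈ -12.8 kJ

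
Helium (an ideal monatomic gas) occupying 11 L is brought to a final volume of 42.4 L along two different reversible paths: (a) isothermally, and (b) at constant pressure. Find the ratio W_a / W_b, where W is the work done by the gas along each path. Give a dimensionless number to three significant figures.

W_a / W_b ≈ 0.473

Path (a) isothermal: W = P₁V₁ ln(V₂/V₁) → W_a/(P₁V₁) = 1.349.
Path (b) isobaric: W = P₁(V₂ − V₁) → W_b/(P₁V₁) = 2.855.
W_a / W_b = 1.349 / 2.855 = 0.4727.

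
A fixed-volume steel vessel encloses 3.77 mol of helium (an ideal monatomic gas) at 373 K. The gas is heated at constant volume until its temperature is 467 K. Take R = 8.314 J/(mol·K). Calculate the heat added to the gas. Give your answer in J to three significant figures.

Q ≈ 4420 J

Constant volume ⇒ W = 0, so Q = ΔU = nCᵥΔT with Cᵥ = 3R/2 = 12.47 J/(mol·K).
ΔU = (3.77)(12.47)(467 − 373) = 4419 J.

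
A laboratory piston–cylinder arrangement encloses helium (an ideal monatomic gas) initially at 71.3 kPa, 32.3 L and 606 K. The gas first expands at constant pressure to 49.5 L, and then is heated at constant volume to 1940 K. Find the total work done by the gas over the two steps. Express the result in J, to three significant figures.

W_total ≈ 1230 J

Step 1 (isobaric): W = PΔV = (71.3 kPa)(49.5 − 32.3 L) = 1226 J.
Step 2 (isochoric): W = 0 (constant volume).
W_total = 1226 + 0 = 1226 J.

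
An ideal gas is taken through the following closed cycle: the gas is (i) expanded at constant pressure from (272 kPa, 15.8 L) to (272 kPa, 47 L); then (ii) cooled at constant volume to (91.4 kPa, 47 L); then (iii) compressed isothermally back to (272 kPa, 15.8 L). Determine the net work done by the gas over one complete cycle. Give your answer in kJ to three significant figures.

Leg (i): W = PΔV = (272)(47 − 15.8) = 8486 J.
Leg (ii): W = 0.
Leg (iii): W = PᵢVᵢ ln(V_f/Vᵢ) = (4296) ln(15.8/47) = -4683 J.
W_net = 8486 − 4683 = 3803 J.

W_net ≈ 3.80 kJ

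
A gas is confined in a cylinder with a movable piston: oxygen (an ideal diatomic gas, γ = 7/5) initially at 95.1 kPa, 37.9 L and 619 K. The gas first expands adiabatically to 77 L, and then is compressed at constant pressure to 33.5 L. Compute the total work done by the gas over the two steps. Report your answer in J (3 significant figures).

Step 1 (adiabatic): W = (P₁V₁ − P₂V₂)/(γ−1) = (3604 − 2714)/0.4 = 2225 J.
After step 1: P = 35.25 kPa, V = 77 L, T = 466.2 K.
Step 2 (isobaric): W = PΔV = (35.25 kPa)(33.5 − 77 L) = -1533 J.
W_total = 2225 − 1533 = 691.2 J.

W_total ≈ 691 J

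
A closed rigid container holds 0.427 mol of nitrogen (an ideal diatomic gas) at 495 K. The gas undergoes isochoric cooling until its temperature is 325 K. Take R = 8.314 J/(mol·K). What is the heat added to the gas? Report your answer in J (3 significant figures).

Constant volume ⇒ W = 0, so Q = ΔU = nCᵥΔT with Cᵥ = 5R/2 = 20.79 J/(mol·K).
ΔU = (0.427)(20.79)(325 − 495) = -1509 J.

Q ≈ -1510 J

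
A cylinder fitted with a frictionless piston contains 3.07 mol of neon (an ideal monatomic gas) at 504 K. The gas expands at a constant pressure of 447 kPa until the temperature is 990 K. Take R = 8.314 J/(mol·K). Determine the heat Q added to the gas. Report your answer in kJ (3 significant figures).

Isobaric: W = nRΔT = (3.07)(8.314)(486) = 12405 J.
ΔU = nCᵥΔT with Cᵥ = 3R/2: ΔU = (3.07)(12.47)(486) = 18607 J.
Q = ΔU + W = 18607 + 12405 = 31012 J.

Q ≈ 31.0 kJ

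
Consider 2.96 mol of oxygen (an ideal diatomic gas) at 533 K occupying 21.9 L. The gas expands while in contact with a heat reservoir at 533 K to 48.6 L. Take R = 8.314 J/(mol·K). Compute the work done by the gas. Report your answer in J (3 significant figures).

Isothermal: W = nRT ln(V₂/V₁).
W = (2.96)(8.314)(533) × ln(48.6/21.9)
  = 13117 × 0.7971
W_by_gas = 10456 J.

W ≈ 10500 J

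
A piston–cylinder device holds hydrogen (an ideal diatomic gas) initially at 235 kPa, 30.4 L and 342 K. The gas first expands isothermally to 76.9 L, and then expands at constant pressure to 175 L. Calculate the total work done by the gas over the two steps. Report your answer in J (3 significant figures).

Step 1 (isothermal): W = P₁V₁ ln(V₂/V₁) = (7144) ln(76.9/30.4) = 6630 J.
After step 1: P = 92.9 kPa, V = 76.9 L, T = 342 K.
Step 2 (isobaric): W = PΔV = (92.9 kPa)(175 − 76.9 L) = 9113 J.
W_total = 6630 + 9113 = 15744 J.

W_total ≈ 15700 J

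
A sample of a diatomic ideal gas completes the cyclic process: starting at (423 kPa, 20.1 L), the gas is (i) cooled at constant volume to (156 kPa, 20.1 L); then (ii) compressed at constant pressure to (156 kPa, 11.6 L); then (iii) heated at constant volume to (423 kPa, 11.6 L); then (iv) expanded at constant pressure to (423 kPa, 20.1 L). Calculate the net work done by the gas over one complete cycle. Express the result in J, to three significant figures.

W_net ≈ 2270 J

Constant-volume legs do no work.
W(ii) = (156)(11.6 − 20.1) = -1326 J; W(iv) = (423)(20.1 − 11.6) = 3596 J.
W_net = -1326 + 3596 = 2270 J (the clockwise enclosed area).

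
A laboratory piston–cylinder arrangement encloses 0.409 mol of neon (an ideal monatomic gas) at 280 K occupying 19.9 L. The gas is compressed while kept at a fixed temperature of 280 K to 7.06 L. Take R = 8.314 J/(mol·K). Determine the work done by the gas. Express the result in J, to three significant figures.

Isothermal: W = nRT ln(V₂/V₁).
W = (0.409)(8.314)(280) × ln(7.06/19.9)
  = 952.1 × -1.036
W_by_gas = -986.7 J.

W ≈ -987 J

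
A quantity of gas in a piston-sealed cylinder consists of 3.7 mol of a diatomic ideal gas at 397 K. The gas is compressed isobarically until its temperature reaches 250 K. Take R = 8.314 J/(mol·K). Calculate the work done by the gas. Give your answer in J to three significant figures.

W ≈ -4520 J

Isobaric: W = P ΔV = nR ΔT.
W = (3.7)(8.314)(250 − 397) = -4522 J.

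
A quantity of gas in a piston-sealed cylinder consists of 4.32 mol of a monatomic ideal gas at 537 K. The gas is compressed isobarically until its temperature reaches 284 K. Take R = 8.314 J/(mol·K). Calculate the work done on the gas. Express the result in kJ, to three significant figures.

W ≈ 9.09 kJ

Isobaric: W = P ΔV = nR ΔT.
W = (4.32)(8.314)(284 − 537) = -9087 J.
Work on gas = −W_by = 9087 J.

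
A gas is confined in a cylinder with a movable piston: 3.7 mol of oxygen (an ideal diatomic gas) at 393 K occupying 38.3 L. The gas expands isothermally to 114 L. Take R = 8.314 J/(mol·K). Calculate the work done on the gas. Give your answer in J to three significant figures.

W ≈ -13200 J

Isothermal: W = nRT ln(V₂/V₁).
W = (3.7)(8.314)(393) × ln(114/38.3)
  = 12089 × 1.091
W_by_gas = 13186 J; work on gas = −W_by = -13186 J.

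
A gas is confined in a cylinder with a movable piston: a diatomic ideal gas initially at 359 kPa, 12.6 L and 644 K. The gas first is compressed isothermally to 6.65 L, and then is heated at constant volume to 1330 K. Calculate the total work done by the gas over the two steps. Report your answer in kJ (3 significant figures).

Step 1 (isothermal): W = P₁V₁ ln(V₂/V₁) = (4523) ln(6.65/12.6) = -2891 J.
Step 2 (isochoric): W = 0 (constant volume).
W_total = -2891 + 0 = -2891 J.

W_total ≈ -2.89 kJ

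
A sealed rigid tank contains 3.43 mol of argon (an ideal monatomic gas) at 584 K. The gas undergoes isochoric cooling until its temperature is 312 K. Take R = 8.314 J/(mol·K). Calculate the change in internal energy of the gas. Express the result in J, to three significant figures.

ΔU ≈ -11600 J

Constant volume ⇒ W = 0, so Q = ΔU = nCᵥΔT with Cᵥ = 3R/2 = 12.47 J/(mol·K).
ΔU = (3.43)(12.47)(312 − 584) = -11635 J.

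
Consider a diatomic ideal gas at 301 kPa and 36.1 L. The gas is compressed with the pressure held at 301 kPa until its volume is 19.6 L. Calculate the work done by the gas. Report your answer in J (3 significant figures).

Isobaric: W = P ΔV.
W = (301 kPa)(19.6 − 36.1 L) = (301)(-16.5) = -4966 J.

W ≈ -4970 J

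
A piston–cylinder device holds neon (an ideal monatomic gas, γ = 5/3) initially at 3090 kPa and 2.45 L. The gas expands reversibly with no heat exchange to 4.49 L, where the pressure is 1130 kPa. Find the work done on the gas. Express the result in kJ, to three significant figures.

W ≈ -3.75 kJ

Adiabatic: W = (P₁V₁ − P₂V₂)/(γ − 1) with γ = 5/3.
P₁V₁ = 7571 J, P₂V₂ = 5074 J.
W = (7571 − 5074) / 0.6667 = 3745 J.
Work on gas = −W_by = -3745 J.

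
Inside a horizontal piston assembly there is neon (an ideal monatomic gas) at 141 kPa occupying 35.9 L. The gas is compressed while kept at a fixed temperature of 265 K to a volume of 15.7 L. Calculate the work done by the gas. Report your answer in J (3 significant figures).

Isothermal: W = nRT ln(V₂/V₁) = P₁V₁ ln(V₂/V₁).
P₁V₁ = (141 kPa)(35.9 L) = 5062 J.
W = 5062 × ln(15.7/35.9) = 5062 × -0.8271
W_by_gas = -4187 J.

W ≈ -4190 J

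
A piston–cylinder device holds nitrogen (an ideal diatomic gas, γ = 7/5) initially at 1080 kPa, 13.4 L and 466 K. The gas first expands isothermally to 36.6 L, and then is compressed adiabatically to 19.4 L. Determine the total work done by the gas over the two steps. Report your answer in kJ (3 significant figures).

Step 1 (isothermal): W = P₁V₁ ln(V₂/V₁) = (14472) ln(36.6/13.4) = 14541 J.
After step 1: P = 395.4 kPa, V = 36.6 L, T = 466 K.
Step 2 (adiabatic): W = (P₁V₁ − P₂V₂)/(γ−1) = (14472 − 18655)/0.4 = -10458 J.
W_total = 14541 − 10458 = 4083 J.

W_total ≈ 4.08 kJ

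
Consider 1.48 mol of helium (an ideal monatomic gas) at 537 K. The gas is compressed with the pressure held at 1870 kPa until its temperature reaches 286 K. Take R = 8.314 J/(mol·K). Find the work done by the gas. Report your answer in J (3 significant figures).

W ≈ -3090 J

Isobaric: W = P ΔV = nR ΔT.
W = (1.48)(8.314)(286 − 537) = -3088 J.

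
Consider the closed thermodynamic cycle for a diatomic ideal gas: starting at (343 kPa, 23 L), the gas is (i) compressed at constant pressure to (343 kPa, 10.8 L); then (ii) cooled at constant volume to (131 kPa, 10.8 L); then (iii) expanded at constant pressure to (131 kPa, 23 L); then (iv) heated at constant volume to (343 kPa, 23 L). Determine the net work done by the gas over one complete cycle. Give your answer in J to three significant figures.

Constant-volume legs do no work.
W(i) = (343)(10.8 − 23) = -4185 J; W(iii) = (131)(23 − 10.8) = 1598 J.
W_net = -4185 + 1598 = -2586 J (the counter-clockwise enclosed area).

W_net ≈ -2590 J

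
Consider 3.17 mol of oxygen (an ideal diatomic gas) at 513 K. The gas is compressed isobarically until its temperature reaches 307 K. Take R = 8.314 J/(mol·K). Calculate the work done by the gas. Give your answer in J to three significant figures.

W ≈ -5430 J

Isobaric: W = P ΔV = nR ΔT.
W = (3.17)(8.314)(307 − 513) = -5429 J.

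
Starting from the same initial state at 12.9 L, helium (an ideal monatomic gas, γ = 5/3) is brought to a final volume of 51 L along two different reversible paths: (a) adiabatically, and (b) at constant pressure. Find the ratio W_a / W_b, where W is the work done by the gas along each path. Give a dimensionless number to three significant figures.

W_a / W_b ≈ 0.305

Path (a) adiabatic: W = P₁V₁(1 − (V₁/V₂)^(γ−1))/(γ−1) → W_a/(P₁V₁) = 0.9001.
Path (b) isobaric: W = P₁(V₂ − V₁) → W_b/(P₁V₁) = 2.953.
W_a / W_b = 0.9001 / 2.953 = 0.3047.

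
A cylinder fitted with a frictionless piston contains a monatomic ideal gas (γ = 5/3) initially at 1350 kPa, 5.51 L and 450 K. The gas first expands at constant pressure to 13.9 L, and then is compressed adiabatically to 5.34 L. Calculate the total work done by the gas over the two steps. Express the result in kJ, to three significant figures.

Step 1 (isobaric): W = PΔV = (1350 kPa)(13.9 − 5.51 L) = 11326 J.
After step 1: P = 1350 kPa, V = 13.9 L, T = 1135 K.
Step 2 (adiabatic): W = (P₁V₁ − P₂V₂)/(γ−1) = (18765 − 35508)/0.667 = -25115 J.
W_total = 11326 − 25115 = -13789 J.

W_total ≈ -13.8 kJ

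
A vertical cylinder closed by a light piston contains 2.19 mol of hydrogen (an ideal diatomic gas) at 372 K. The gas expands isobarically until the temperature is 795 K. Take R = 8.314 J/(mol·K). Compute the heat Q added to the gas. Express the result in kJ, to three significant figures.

Q ≈ 27.0 kJ

Isobaric: W = nRΔT = (2.19)(8.314)(423) = 7702 J.
ΔU = nCᵥΔT with Cᵥ = 5R/2: ΔU = (2.19)(20.79)(423) = 19255 J.
Q = ΔU + W = 19255 + 7702 = 26956 J.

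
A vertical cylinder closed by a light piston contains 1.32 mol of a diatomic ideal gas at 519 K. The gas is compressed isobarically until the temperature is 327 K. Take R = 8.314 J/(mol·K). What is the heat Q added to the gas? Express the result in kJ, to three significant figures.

Isobaric: W = nRΔT = (1.32)(8.314)(-192) = -2107 J.
ΔU = nCᵥΔT with Cᵥ = 5R/2: ΔU = (1.32)(20.79)(-192) = -5268 J.
Q = ΔU + W = -5268 − 2107 = -7375 J.

Q ≈ -7.37 kJ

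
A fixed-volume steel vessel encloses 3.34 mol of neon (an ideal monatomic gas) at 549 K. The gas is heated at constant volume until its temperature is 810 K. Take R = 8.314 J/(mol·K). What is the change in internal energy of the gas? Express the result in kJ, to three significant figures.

ΔU ≈ 10.9 kJ

Constant volume ⇒ W = 0, so Q = ΔU = nCᵥΔT with Cᵥ = 3R/2 = 12.47 J/(mol·K).
ΔU = (3.34)(12.47)(810 − 549) = 10871 J.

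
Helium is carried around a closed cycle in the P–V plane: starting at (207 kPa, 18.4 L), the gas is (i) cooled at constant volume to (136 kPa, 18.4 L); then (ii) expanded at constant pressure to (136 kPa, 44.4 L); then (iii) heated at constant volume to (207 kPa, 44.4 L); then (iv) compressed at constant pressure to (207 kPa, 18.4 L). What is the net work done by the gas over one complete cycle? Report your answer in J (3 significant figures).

W_net ≈ -1850 J

Constant-volume legs do no work.
W(ii) = (136)(44.4 − 18.4) = 3536 J; W(iv) = (207)(18.4 − 44.4) = -5382 J.
W_net = 3536 − 5382 = -1846 J (the counter-clockwise enclosed area).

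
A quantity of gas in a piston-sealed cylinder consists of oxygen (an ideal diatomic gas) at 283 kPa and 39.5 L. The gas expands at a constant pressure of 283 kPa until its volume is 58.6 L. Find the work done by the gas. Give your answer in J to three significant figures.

W ≈ 5410 J

Isobaric: W = P ΔV.
W = (283 kPa)(58.6 − 39.5 L) = (283)(19.1) = 5405 J.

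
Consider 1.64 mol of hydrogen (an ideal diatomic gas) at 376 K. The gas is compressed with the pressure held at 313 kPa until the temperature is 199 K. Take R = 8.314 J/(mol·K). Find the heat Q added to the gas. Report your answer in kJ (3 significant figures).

Isobaric: W = nRΔT = (1.64)(8.314)(-177) = -2413 J.
ΔU = nCᵥΔT with Cᵥ = 5R/2: ΔU = (1.64)(20.79)(-177) = -6033 J.
Q = ΔU + W = -6033 − 2413 = -8447 J.

Q ≈ -8.45 kJ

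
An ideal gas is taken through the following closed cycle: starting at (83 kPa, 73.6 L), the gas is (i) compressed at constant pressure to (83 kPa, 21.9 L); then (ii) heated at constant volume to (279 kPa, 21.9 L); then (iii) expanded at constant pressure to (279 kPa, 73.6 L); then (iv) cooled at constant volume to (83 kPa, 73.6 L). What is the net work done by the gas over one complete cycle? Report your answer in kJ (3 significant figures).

W_net ≈ 10.1 kJ

Constant-volume legs do no work.
W(i) = (83)(21.9 − 73.6) = -4291 J; W(iii) = (279)(73.6 − 21.9) = 14424 J.
W_net = -4291 + 14424 = 10133 J (the clockwise enclosed area).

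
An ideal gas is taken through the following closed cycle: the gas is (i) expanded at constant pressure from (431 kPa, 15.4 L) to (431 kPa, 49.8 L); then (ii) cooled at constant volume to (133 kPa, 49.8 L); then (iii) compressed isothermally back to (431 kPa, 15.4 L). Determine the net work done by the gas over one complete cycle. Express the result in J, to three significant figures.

Leg (i): W = PΔV = (431)(49.8 − 15.4) = 14826 J.
Leg (ii): W = 0.
Leg (iii): W = PᵢVᵢ ln(V_f/Vᵢ) = (6623) ln(15.4/49.8) = -7774 J.
W_net = 14826 − 7774 = 7053 J.

W_net ≈ 7050 J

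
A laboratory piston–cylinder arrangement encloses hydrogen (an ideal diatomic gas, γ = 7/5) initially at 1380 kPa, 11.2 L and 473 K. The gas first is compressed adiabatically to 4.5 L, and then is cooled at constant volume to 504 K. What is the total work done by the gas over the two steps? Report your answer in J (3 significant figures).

W_total ≈ -17000 J

Step 1 (adiabatic): W = (P₁V₁ − P₂V₂)/(γ−1) = (15456 − 22259)/0.4 = -17007 J.
Step 2 (isochoric): W = 0 (constant volume).
W_total = -17007 + 0 = -17007 J.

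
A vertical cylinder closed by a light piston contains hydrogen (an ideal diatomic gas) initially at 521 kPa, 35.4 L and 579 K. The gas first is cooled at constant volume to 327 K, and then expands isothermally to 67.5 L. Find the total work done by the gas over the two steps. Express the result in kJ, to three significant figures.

Step 1 (isochoric): W = 0 (constant volume).
After step 1: P = 294.2 kPa (V unchanged).
Step 2 (isothermal): W = P₁V₁ ln(V₂/V₁) = (10416) ln(67.5/35.4) = 6723 J.
W_total = 0 + 6723 = 6723 J.

W_total ≈ 6.72 kJ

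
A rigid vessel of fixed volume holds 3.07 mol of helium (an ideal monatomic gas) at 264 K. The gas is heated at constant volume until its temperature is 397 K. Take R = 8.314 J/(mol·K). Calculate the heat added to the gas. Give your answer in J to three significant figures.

Constant volume ⇒ W = 0, so Q = ΔU = nCᵥΔT with Cᵥ = 3R/2 = 12.47 J/(mol·K).
ΔU = (3.07)(12.47)(397 − 264) = 5092 J.

Q ≈ 5090 J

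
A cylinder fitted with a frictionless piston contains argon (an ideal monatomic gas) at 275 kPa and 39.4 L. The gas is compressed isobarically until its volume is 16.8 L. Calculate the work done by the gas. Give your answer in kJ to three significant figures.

Isobaric: W = P ΔV.
W = (275 kPa)(16.8 − 39.4 L) = (275)(-22.6) = -6215 J.

W ≈ -6.21 kJ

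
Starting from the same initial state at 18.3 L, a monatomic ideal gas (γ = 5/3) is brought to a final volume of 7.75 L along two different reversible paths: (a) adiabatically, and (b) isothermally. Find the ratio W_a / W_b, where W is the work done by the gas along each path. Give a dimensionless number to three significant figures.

Path (a) adiabatic: W = P₁V₁(1 − (V₁/V₂)^(γ−1))/(γ−1) → W_a/(P₁V₁) = -1.16.
Path (b) isothermal: W = P₁V₁ ln(V₂/V₁) → W_b/(P₁V₁) = -0.8592.
W_a / W_b = -1.16 / -0.8592 = 1.35.

W_a / W_b ≈ 1.35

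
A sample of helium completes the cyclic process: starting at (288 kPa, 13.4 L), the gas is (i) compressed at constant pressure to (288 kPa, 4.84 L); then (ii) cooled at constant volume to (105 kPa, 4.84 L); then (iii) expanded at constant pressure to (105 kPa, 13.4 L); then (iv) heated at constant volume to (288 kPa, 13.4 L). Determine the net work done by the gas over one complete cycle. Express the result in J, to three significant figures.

Constant-volume legs do no work.
W(i) = (288)(4.84 − 13.4) = -2465 J; W(iii) = (105)(13.4 − 4.84) = 898.8 J.
W_net = -2465 + 898.8 = -1566 J (the counter-clockwise enclosed area).

W_net ≈ -1570 J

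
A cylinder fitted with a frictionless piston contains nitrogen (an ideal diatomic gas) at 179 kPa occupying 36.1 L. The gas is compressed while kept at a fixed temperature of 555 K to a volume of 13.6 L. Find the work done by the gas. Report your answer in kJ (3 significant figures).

Isothermal: W = nRT ln(V₂/V₁) = P₁V₁ ln(V₂/V₁).
P₁V₁ = (179 kPa)(36.1 L) = 6462 J.
W = 6462 × ln(13.6/36.1) = 6462 × -0.9762
W_by_gas = -6308 J.

W ≈ -6.31 kJ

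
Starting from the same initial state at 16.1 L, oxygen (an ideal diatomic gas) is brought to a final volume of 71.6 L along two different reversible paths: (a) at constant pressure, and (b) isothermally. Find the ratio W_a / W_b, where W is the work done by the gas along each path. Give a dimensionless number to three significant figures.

W_a / W_b ≈ 2.31

Path (a) isobaric: W = P₁(V₂ − V₁) → W_a/(P₁V₁) = 3.447.
Path (b) isothermal: W = P₁V₁ ln(V₂/V₁) → W_b/(P₁V₁) = 1.492.
W_a / W_b = 3.447 / 1.492 = 2.31.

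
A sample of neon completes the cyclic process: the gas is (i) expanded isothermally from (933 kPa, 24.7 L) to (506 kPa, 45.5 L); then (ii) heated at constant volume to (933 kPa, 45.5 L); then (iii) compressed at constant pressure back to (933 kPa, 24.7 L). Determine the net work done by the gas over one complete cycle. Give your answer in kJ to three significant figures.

Leg (i): W = PᵢVᵢ ln(V_f/Vᵢ) = (23045) ln(45.5/24.7) = 14078 J.
Leg (ii): W = 0.
Leg (iii): W = PΔV = (933)(24.7 − 45.5) = -19406 J.
W_net = 14078 − 19406 = -5328 J.

W_net ≈ -5.33 kJ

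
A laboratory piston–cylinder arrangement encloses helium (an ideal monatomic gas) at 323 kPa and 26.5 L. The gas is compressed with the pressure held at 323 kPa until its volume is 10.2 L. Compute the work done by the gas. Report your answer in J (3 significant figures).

W ≈ -5260 J

Isobaric: W = P ΔV.
W = (323 kPa)(10.2 − 26.5 L) = (323)(-16.3) = -5265 J.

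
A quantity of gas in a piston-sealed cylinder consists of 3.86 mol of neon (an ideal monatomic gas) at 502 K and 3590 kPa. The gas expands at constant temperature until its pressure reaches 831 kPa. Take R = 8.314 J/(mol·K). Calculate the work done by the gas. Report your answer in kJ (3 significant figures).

W ≈ 23.6 kJ

Isothermal process: W = nRT ln(V₂/V₁) = nRT ln(P₁/P₂).
W = (3.86)(8.314)(502) × ln(3590/831)
  = 16110 × ln(4.32) = 16110 × 1.463
W_by_gas = 23574 J.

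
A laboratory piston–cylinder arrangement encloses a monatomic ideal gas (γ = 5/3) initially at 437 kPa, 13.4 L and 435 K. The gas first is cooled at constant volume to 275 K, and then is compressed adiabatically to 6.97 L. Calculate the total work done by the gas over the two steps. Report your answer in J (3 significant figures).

Step 1 (isochoric): W = 0 (constant volume).
After step 1: P = 276.3 kPa (V unchanged).
Step 2 (adiabatic): W = (P₁V₁ − P₂V₂)/(γ−1) = (3702 − 5724)/0.667 = -3033 J.
W_total = 0 − 3033 = -3033 J.

W_total ≈ -3030 J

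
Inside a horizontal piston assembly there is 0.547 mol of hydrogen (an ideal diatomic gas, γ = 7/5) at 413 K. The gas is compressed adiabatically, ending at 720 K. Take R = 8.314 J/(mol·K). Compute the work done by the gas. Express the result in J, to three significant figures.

Adiabatic ⇒ Q = 0, so W_by = −ΔU = nCᵥ(T₁ − T₂).
Cᵥ = 5R/2 = 20.79 J/(mol·K).
W = (0.547)(20.79)(413 − 720) = -3490 J.

W ≈ -3490 J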